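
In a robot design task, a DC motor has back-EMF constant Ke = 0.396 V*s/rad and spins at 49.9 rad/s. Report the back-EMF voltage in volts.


V_emf = Ke * omega = 0.396*49.9 = 19.7604

19.7604 V


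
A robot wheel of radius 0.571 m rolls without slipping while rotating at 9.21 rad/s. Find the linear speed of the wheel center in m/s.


v = omega * r = 9.21 * 0.571 = 5.2589

5.2589 m/s


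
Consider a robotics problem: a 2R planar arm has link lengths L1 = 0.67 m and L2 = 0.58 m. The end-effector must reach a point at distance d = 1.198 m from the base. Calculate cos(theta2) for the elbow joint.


cos(th2) = (d^2 - L1^2 - L2^2)/(2*L1*L2) = (1.198^2 - 0.67^2 - 0.58^2)/(2*0.67*0.58) = 0.8362

0.8362


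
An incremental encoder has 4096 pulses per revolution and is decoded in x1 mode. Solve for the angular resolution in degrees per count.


resolution = 360 / (PPR * 1) = 360 / 4096 = 0.0879

0.0879 degrees


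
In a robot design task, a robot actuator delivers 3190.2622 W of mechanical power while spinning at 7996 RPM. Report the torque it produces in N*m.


omega = 7996 * 2*pi/60 = 837.339162 rad/s
tau = P / omega = 3190.2622 / 837.339162 = 3.8100

3.8100 N*m


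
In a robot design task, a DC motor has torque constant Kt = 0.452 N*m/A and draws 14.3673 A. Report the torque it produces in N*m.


tau = Kt * I = 0.452*14.3673 = 6.4940

6.4940 N*m


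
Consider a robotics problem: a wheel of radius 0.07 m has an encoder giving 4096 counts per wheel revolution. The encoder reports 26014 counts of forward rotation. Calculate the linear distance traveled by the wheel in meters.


revs = 26014/4096 = 6.351074
d = revs * 2*pi*r = 6.351074 * 2*pi*0.07 = 2.7933

2.7933 m


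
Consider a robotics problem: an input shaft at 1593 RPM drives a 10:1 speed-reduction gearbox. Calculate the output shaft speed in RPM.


omega_out = omega_in / N = 1593 / 10 = 159.3000

159.3000 RPM


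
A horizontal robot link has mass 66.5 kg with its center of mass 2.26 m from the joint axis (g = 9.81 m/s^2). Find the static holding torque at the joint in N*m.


tau = m*g*L = 66.5 * 9.81 * 2.26 = 1474.3449

1474.3449 N*m


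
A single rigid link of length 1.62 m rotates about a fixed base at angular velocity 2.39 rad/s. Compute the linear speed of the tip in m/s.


v = L*omega = 1.62 * 2.39 = 3.8718

3.8718 m/s


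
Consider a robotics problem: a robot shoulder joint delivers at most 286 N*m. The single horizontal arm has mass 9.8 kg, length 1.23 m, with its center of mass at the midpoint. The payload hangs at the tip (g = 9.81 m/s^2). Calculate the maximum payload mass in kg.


tau_arm = m_arm*g*(L/2) = 9.8*9.81*1.23/2 = 59.1249 N*m
tau_payload = tau_max - tau_arm = 286 - 59.1249 = 226.8751
m_payload = tau_payload / (g*L) = 226.8751 / (9.81*1.23) = 18.8024

18.8024 kg


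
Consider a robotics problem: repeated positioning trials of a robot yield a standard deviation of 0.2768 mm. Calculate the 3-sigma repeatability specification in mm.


repeatability = 3*sigma = 3*0.2768 = 0.8304

0.8304 mm


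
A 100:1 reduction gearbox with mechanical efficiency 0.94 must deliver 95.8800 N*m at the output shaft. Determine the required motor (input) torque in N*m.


tau_in = tau_out / (N * eta) = 95.8800 / (100 * 0.94) = 1.0200

1.0200 N*m


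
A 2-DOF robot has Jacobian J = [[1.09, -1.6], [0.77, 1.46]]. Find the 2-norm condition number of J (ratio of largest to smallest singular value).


JJ^T eigenvalues: trace(JJ^T) = 6.4726, det(JJ^T) = det(J)^2 = 7.97158756
s_max^2 = (6.4726 + sqrt(10.00820052))/2 = 4.81808701
s_min^2 = (6.4726 - sqrt(10.00820052))/2 = 1.65451299
kappa = s_max/s_min = sqrt(4.81808701/1.65451299) = 1.7065

1.7065


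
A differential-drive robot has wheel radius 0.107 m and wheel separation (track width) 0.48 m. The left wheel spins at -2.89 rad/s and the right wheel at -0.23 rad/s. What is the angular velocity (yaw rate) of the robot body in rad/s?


omega = r*(wR - wL)/L = 0.107*(-0.23 - (-2.89))/0.48 = 0.5930

0.5930 rad/s


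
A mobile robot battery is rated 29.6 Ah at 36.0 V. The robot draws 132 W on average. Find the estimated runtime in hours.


E = 29.6*36.0 = 1065.6000 Wh
t = E/P = 1065.6000/132 = 8.0727

8.0727 hours


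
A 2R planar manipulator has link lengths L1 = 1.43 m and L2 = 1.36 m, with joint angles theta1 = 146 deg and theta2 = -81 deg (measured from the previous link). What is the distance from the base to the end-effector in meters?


x = L1*cos(th1) + L2*cos(th1+th2) = -0.610763
y = L1*sin(th1) + L2*sin(th1+th2) = 2.032224
d = sqrt(x^2 + y^2) = sqrt(0.373031 + 4.129934) = 2.1220

2.1220 m


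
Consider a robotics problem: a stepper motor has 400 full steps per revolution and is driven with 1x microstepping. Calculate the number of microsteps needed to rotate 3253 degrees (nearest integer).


step_size = 360/(400*1) = 360/400 = 0.900000 deg
n = 3253/(360/400) = 3253*400/360 = 3614.4444 -> 3614

3614 steps


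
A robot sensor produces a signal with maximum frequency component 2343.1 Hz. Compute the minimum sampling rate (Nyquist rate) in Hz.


f_s,min = 2*f_max = 2*2343.1 = 4686.2000

4686.2000 Hz


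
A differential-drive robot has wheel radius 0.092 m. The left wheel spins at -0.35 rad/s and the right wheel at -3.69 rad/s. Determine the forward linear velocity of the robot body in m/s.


v = r*(wR + wL)/2 = 0.092*(-3.69 + -0.35)/2 = -0.1858

-0.1858 m/s


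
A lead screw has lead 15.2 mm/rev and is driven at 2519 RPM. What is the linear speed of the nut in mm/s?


v = lead * (RPM/60) = 15.2*2519/60 = 638.1467

638.1467 mm/s


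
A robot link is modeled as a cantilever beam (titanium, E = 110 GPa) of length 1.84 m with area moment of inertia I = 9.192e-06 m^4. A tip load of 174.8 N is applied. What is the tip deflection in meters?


delta = F*L^3/(3*E*I) = 174.8*1.84^3/(3*1.100e+11*9.192e-06)
      = 1088.9172992/3033360 = 3.5898e-04

3.5898e-04 m


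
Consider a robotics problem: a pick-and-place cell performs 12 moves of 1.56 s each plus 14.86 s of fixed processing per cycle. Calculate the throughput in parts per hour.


T_cycle = 12*1.56 + 14.86 = 33.5800 s
rate = 3600/T = 107.2067

107.2067 parts/hour


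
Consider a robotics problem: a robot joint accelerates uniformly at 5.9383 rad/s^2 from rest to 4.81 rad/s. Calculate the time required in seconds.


t = delta_omega / alpha = 4.81 / 5.9383 = 0.8100

0.8100 s


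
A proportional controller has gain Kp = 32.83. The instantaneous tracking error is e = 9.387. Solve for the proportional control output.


u_P = Kp * e = 32.83 * 9.387 = 308.1752

308.1752


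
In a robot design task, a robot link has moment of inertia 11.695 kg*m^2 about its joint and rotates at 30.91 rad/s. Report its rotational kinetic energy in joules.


KE = (1/2)*I*omega^2 = 0.5*11.695*30.91^2 = 5586.8658

5586.8658 J


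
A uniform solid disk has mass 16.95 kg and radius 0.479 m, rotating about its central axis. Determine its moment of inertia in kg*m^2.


I = (1/2)*m*R^2 = 0.5*16.95*0.479^2 = 1.9445

1.9445 kg*m^2


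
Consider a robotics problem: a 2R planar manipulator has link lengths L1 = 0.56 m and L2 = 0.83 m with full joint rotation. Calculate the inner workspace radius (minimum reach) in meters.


r_min = |L1 - L2| = |0.56 - 0.83| = 0.2700

0.2700 m


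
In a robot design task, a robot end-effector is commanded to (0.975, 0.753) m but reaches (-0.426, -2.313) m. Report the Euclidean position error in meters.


dx = -0.426 - (0.975) = -1.4010, dy = -2.313 - (0.753) = -3.0660
err = sqrt(1.962801 + 9.400356) = 3.3709

3.3709 m


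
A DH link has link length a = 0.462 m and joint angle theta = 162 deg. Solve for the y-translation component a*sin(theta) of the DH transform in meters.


a*sin(theta) = 0.462*sin(162 deg) = 0.1428

0.1428 m


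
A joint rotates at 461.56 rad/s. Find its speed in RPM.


RPM = 461.56 * 60/(2*pi) = 4407.5733

4407.5733 RPM


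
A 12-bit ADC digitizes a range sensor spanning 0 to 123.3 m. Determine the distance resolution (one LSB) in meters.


res = range / 2^n = 123.3/2^12 = 123.3/4096 = 0.0301

0.0301 m


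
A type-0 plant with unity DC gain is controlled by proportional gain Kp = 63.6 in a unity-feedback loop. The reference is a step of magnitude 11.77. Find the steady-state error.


e_ss = R/(1 + Kp) = 11.77/(1 + 63.6) = 11.77/64.6000 = 0.1822

0.1822


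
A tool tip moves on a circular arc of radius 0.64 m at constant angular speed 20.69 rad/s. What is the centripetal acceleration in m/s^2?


a_c = omega^2 * r = 20.69^2 * 0.64 = 273.9687

273.9687 m/s^2


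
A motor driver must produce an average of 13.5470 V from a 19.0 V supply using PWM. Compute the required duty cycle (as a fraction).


D = V_avg/V_supply = 13.5470/19.0 = 0.7130

0.7130


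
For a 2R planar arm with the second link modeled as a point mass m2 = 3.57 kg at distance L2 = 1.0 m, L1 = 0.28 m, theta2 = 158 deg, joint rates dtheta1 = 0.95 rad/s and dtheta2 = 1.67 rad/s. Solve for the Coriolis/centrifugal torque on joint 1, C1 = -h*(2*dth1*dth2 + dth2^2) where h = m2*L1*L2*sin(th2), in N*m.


h = m2*L1*L2*sin(th2) = 3.57*0.28*1.0*sin(158 deg) = 0.374457
C1 = -h*(2*0.95*1.67 + 1.67^2) = -0.374457*5.9619 = -2.2325

-2.2325 N*m


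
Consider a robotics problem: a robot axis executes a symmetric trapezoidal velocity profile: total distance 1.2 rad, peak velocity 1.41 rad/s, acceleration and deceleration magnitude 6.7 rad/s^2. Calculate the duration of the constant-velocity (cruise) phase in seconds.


t_acc = v/a = 0.210448 s, d_acc = v^2/(2a) = 0.148366 rad each
d_cruise = 1.2 - 2*0.148366 = 0.903268 rad
t_cruise = d_cruise/v = 0.903268/1.41 = 0.6406

0.6406 s


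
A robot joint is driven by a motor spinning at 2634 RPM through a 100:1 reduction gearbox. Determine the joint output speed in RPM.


omega_joint = omega_motor / N = 2634 / 100 = 26.3400

26.3400 RPM


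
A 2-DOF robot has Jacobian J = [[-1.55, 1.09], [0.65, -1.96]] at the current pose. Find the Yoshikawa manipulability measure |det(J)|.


det(J) = -1.55*-1.96 - (1.09)*(0.65) = 2.3295
|det(J)| = 2.3295

2.3295


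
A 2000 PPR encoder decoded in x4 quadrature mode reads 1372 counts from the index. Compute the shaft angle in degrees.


angle = counts * 360 / (PPR*4) = 1372 * 360 / 8000 = 61.7400

61.7400 degrees


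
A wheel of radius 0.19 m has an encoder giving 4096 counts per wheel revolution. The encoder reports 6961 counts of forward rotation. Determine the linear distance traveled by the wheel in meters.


revs = 6961/4096 = 1.699463
d = revs * 2*pi*r = 1.699463 * 2*pi*0.19 = 2.0288

2.0288 m


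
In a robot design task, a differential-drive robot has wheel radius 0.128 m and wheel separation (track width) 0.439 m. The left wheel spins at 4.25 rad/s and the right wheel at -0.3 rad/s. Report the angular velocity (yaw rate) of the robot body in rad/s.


omega = r*(wR - wL)/L = 0.128*(-0.3 - (4.25))/0.439 = -1.3267

-1.3267 rad/s


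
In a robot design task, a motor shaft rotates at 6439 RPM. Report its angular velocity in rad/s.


omega = 6439 * 2*pi/60 = 674.2905

674.2905 rad/s


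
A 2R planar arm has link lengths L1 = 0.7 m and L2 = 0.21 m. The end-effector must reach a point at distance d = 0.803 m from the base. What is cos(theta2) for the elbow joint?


cos(th2) = (d^2 - L1^2 - L2^2)/(2*L1*L2) = (0.803^2 - 0.7^2 - 0.21^2)/(2*0.7*0.21) = 0.3766

0.3766


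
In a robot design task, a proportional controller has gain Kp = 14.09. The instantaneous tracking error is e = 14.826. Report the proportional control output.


u_P = Kp * e = 14.09 * 14.826 = 208.8983

208.8983


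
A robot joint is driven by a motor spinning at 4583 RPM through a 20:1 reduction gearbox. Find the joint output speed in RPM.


omega_joint = omega_motor / N = 4583 / 20 = 229.1500

229.1500 RPM


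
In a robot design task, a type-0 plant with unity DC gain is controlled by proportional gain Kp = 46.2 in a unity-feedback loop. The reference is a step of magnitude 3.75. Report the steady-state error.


e_ss = R/(1 + Kp) = 3.75/(1 + 46.2) = 3.75/47.2000 = 0.0794

0.0794


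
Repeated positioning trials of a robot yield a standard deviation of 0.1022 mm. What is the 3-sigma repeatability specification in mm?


repeatability = 3*sigma = 3*0.1022 = 0.3066

0.3066 mm


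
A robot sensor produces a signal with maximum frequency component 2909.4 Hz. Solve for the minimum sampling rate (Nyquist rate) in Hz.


f_s,min = 2*f_max = 2*2909.4 = 5818.8000

5818.8000 Hz


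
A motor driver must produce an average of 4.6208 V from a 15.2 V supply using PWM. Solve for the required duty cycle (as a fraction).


D = V_avg/V_supply = 4.6208/15.2 = 0.3040

0.3040


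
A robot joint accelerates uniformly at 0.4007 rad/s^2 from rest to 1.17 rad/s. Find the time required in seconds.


t = delta_omega / alpha = 1.17 / 0.4007 = 2.9199

2.9199 s


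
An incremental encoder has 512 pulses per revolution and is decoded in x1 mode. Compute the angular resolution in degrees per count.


resolution = 360 / (PPR * 1) = 360 / 512 = 0.7031

0.7031 degrees


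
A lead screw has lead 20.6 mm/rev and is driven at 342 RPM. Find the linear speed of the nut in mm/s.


v = lead * (RPM/60) = 20.6*342/60 = 117.4200

117.4200 mm/s


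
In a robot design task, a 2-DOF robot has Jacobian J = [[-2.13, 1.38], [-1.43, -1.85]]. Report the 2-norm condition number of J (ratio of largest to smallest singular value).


JJ^T eigenvalues: trace(JJ^T) = 11.9087, det(JJ^T) = det(J)^2 = 34.97421321
s_max^2 = (11.9087 + sqrt(1.92028285))/2 = 6.64722135
s_min^2 = (11.9087 - sqrt(1.92028285))/2 = 5.26147865
kappa = s_max/s_min = sqrt(6.64722135/5.26147865) = 1.1240

1.1240


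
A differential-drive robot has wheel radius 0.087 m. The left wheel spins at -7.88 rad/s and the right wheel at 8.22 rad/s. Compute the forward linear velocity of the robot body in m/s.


v = r*(wR + wL)/2 = 0.087*(8.22 + -7.88)/2 = 0.0148

0.0148 m/s


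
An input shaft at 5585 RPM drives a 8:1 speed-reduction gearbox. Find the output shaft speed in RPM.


omega_out = omega_in / N = 5585 / 8 = 698.1250

698.1250 RPM


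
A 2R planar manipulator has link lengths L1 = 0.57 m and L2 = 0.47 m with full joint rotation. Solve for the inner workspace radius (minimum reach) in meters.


r_min = |L1 - L2| = |0.57 - 0.47| = 0.1000

0.1000 m


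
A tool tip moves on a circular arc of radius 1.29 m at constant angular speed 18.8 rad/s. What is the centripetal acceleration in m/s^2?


a_c = omega^2 * r = 18.8^2 * 1.29 = 455.9376

455.9376 m/s^2


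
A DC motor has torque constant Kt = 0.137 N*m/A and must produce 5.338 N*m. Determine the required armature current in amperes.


I = tau / Kt = 5.338/0.137 = 38.9635

38.9635 A


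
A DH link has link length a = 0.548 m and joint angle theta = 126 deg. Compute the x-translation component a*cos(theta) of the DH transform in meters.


a*cos(theta) = 0.548*cos(126 deg) = -0.3221

-0.3221 m


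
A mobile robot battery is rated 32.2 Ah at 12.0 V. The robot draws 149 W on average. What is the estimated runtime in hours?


E = 32.2*12.0 = 386.4000 Wh
t = E/P = 386.4000/149 = 2.5933

2.5933 hours


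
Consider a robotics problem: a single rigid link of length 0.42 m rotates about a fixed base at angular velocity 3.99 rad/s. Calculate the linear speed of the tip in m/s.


v = L*omega = 0.42 * 3.99 = 1.6758

1.6758 m/s


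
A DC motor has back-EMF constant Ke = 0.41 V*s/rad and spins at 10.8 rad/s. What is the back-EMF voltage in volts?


V_emf = Ke * omega = 0.41*10.8 = 4.4280

4.4280 V


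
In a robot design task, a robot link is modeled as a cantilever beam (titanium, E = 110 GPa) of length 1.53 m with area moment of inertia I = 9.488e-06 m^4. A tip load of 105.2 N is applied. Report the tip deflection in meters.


delta = F*L^3/(3*E*I) = 105.2*1.53^3/(3*1.100e+11*9.488e-06)
      = 376.7819004/3131040 = 1.2034e-04

1.2034e-04 m


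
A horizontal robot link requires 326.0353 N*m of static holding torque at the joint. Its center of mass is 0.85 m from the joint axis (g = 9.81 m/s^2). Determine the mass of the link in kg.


m = tau / (g*L) = 326.0353 / (9.81 * 0.85) = 39.1000

39.1000 kg


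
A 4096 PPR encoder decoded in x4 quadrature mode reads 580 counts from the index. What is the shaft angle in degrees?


angle = counts * 360 / (PPR*4) = 580 * 360 / 16384 = 12.7441

12.7441 degrees


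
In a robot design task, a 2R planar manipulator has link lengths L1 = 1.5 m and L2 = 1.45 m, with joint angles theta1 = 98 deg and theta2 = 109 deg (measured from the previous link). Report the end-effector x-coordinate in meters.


x = L1*cos(th1) + L2*cos(th1+th2) = 1.5*cos(98 deg) + 1.45*cos(207 deg) = -1.5007

-1.5007 m


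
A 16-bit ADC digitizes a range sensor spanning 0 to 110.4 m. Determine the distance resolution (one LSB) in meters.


res = range / 2^n = 110.4/2^16 = 110.4/65536 = 0.0017

0.0017 m


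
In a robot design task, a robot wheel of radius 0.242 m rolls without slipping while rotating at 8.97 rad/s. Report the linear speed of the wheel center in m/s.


v = omega * r = 8.97 * 0.242 = 2.1707

2.1707 m/s


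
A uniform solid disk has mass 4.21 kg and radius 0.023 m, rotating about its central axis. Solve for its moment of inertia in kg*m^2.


I = (1/2)*m*R^2 = 0.5*4.21*0.023^2 = 0.0011

0.0011 kg*m^2


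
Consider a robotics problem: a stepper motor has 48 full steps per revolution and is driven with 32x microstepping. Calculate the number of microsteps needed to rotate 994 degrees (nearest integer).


step_size = 360/(48*32) = 360/1536 = 0.234375 deg
n = 994/(360/1536) = 994*1536/360 = 4241.0667 -> 4241

4241 steps


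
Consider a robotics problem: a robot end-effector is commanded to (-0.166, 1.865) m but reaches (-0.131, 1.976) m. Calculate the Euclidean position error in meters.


dx = -0.131 - (-0.166) = 0.0350, dy = 1.976 - (1.865) = 0.1110
err = sqrt(0.001225 + 0.012321) = 0.1164

0.1164 m


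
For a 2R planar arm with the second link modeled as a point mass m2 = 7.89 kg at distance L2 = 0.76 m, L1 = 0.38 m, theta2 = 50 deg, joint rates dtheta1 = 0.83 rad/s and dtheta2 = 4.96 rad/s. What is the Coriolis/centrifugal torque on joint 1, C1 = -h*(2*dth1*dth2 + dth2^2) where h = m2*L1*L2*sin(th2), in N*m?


h = m2*L1*L2*sin(th2) = 7.89*0.38*0.76*sin(50 deg) = 1.745533
C1 = -h*(2*0.83*4.96 + 4.96^2) = -1.745533*32.8352 = -57.3149

-57.3149 N*m


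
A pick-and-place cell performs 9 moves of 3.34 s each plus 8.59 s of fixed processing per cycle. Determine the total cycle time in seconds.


T = 9*3.34 + 8.59 = 38.6500

38.6500 s


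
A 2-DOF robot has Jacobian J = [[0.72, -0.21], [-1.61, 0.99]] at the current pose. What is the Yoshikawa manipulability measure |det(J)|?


det(J) = 0.72*0.99 - (-0.21)*(-1.61) = 0.3747
|det(J)| = 0.3747

0.3747


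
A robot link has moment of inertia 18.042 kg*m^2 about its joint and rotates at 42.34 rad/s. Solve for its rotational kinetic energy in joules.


KE = (1/2)*I*omega^2 = 0.5*18.042*42.34^2 = 16171.7266

16171.7266 J


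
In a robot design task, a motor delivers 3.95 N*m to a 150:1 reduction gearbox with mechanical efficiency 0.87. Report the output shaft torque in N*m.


tau_out = tau_in * N * eta = 3.95 * 150 * 0.87 = 515.4750

515.4750 N*m


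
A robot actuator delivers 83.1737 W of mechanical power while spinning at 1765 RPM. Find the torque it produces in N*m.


omega = 1765 * 2*pi/60 = 184.830368 rad/s
tau = P / omega = 83.1737 / 184.830368 = 0.4500

0.4500 N*m


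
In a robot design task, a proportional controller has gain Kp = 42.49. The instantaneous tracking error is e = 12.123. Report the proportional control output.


u_P = Kp * e = 42.49 * 12.123 = 515.1063

515.1063


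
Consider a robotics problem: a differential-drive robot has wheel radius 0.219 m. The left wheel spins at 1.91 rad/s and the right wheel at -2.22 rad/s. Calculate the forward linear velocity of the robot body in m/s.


v = r*(wR + wL)/2 = 0.219*(-2.22 + 1.91)/2 = -0.0339

-0.0339 m/s


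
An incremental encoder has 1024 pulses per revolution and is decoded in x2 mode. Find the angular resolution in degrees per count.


resolution = 360 / (PPR * 2) = 360 / 2048 = 0.1758

0.1758 degrees


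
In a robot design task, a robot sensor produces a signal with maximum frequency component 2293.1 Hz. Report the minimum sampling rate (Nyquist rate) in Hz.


f_s,min = 2*f_max = 2*2293.1 = 4586.2000

4586.2000 Hz


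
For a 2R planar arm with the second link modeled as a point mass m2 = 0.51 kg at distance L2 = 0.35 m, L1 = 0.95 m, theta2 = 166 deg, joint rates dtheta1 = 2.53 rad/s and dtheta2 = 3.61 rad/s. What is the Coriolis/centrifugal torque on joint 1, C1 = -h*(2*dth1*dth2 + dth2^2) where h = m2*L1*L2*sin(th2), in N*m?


h = m2*L1*L2*sin(th2) = 0.51*0.95*0.35*sin(166 deg) = 0.041024
C1 = -h*(2*2.53*3.61 + 3.61^2) = -0.041024*31.2987 = -1.2840

-1.2840 N*m


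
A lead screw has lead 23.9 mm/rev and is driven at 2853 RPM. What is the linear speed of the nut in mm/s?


v = lead * (RPM/60) = 23.9*2853/60 = 1136.4450

1136.4450 mm/s


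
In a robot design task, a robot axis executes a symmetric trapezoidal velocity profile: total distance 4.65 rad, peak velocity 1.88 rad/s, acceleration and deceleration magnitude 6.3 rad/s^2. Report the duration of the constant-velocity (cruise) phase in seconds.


t_acc = v/a = 0.298413 s, d_acc = v^2/(2a) = 0.280508 rad each
d_cruise = 4.65 - 2*0.280508 = 4.088984 rad
t_cruise = d_cruise/v = 4.088984/1.88 = 2.1750

2.1750 s


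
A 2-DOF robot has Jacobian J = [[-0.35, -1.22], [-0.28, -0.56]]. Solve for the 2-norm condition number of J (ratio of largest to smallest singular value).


JJ^T eigenvalues: trace(JJ^T) = 2.0029, det(JJ^T) = det(J)^2 = 0.02119936
s_max^2 = (2.0029 + sqrt(3.92681097))/2 = 1.99225914
s_min^2 = (2.0029 - sqrt(3.92681097))/2 = 0.01064086
kappa = s_max/s_min = sqrt(1.99225914/0.01064086) = 13.6831

13.6831


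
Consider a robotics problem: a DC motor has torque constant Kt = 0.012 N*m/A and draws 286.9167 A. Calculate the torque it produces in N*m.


tau = Kt * I = 0.012*286.9167 = 3.4430

3.4430 N*m


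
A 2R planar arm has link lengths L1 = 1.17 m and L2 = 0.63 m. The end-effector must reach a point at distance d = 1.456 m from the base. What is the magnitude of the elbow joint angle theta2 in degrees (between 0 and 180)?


cos(th2) = (d^2 - L1^2 - L2^2)/(2*L1*L2) = (1.456^2 - 1.17^2 - 0.63^2)/(2*1.17*0.63) = 0.24022249
th2 = acos(0.24022249) = 76.1003 deg

76.1003 degrees


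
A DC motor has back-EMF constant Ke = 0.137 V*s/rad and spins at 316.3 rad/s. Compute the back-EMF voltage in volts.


V_emf = Ke * omega = 0.137*316.3 = 43.3331

43.3331 V


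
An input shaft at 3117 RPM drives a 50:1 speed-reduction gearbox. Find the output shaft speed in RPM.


omega_out = omega_in / N = 3117 / 50 = 62.3400

62.3400 RPM


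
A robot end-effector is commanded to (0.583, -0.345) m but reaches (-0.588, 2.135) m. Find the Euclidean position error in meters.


dx = -0.588 - (0.583) = -1.1710, dy = 2.135 - (-0.345) = 2.4800
err = sqrt(1.371241 + 6.150400) = 2.7426

2.7426 m


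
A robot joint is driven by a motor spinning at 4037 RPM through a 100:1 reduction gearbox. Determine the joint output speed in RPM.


omega_joint = omega_motor / N = 4037 / 100 = 40.3700

40.3700 RPM


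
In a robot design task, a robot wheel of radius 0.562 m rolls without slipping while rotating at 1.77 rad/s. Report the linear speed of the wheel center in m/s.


v = omega * r = 1.77 * 0.562 = 0.9947

0.9947 m/s


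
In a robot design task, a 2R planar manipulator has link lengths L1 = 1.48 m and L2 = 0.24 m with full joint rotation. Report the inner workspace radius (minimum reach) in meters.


r_min = |L1 - L2| = |1.48 - 0.24| = 1.2400

1.2400 m


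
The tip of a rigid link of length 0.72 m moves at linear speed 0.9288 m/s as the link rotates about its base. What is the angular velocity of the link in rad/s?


omega = v / L = 0.9288 / 0.72 = 1.2900

1.2900 rad/s


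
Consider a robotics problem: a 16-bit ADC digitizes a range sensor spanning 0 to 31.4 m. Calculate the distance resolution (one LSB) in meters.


res = range / 2^n = 31.4/2^16 = 31.4/65536 = 4.7913e-04

4.7913e-04 m


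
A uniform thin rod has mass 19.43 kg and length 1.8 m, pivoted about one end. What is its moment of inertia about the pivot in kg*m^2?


I = (1/3)*m*L^2 = (1/3)*19.43*1.8^2 = 20.9844

20.9844 kg*m^2


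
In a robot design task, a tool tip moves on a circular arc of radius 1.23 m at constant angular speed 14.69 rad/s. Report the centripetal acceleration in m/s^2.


a_c = omega^2 * r = 14.69^2 * 1.23 = 265.4292

265.4292 m/s^2


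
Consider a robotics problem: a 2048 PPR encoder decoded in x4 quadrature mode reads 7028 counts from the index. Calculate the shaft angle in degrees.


angle = counts * 360 / (PPR*4) = 7028 * 360 / 8192 = 308.8477

308.8477 degrees


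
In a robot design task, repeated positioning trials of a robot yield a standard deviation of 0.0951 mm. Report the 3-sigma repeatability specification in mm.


repeatability = 3*sigma = 3*0.0951 = 0.2853

0.2853 mm


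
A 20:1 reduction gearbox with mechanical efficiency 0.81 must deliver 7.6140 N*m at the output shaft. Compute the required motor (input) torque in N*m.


tau_in = tau_out / (N * eta) = 7.6140 / (20 * 0.81) = 0.4700

0.4700 N*m


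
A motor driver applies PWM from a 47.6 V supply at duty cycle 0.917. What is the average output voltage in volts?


V_avg = V_supply * D = 47.6*0.917 = 43.6492

43.6492 V


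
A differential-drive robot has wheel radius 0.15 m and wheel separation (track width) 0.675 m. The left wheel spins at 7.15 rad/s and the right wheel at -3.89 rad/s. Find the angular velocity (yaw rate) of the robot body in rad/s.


omega = r*(wR - wL)/L = 0.15*(-3.89 - (7.15))/0.675 = -2.4533

-2.4533 rad/s


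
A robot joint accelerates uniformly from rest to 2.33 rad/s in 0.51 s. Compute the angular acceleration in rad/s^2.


alpha = delta_omega / t = 2.33 / 0.51 = 4.5686

4.5686 rad/s^2


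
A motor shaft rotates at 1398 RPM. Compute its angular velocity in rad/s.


omega = 1398 * 2*pi/60 = 146.3982

146.3982 rad/s


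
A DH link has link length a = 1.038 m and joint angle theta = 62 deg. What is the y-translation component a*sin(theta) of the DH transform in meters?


a*sin(theta) = 1.038*sin(62 deg) = 0.9165

0.9165 m


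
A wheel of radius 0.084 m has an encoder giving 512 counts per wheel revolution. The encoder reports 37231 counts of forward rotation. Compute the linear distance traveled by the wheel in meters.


revs = 37231/512 = 72.716797
d = revs * 2*pi*r = 72.716797 * 2*pi*0.084 = 38.3790

38.3790 m


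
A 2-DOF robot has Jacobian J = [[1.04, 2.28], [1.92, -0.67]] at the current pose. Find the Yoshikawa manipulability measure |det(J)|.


det(J) = 1.04*-0.67 - (2.28)*(1.92) = -5.0744
|det(J)| = 5.0744

5.0744


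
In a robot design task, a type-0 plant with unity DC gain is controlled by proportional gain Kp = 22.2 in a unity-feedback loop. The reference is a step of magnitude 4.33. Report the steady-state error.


e_ss = R/(1 + Kp) = 4.33/(1 + 22.2) = 4.33/23.2000 = 0.1866

0.1866


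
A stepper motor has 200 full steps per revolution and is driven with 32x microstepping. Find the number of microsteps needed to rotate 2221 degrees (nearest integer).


step_size = 360/(200*32) = 360/6400 = 0.056250 deg
n = 2221/(360/6400) = 2221*6400/360 = 39484.4444 -> 39484

39484 steps


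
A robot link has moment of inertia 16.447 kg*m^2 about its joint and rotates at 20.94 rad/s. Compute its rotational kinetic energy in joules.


KE = (1/2)*I*omega^2 = 0.5*16.447*20.94^2 = 3605.8699

3605.8699 J


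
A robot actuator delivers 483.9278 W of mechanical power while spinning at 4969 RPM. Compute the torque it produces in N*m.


omega = 4969 * 2*pi/60 = 520.352463 rad/s
tau = P / omega = 483.9278 / 520.352463 = 0.9300

0.9300 N*m


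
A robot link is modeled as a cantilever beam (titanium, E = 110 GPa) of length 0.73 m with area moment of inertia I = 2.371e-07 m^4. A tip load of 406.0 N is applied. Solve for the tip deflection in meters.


delta = F*L^3/(3*E*I) = 406.0*0.73^3/(3*1.100e+11*2.371e-07)
      = 157.940902/78243 = 0.0020

0.0020 m


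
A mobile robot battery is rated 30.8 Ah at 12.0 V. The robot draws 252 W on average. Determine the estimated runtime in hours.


E = 30.8*12.0 = 369.6000 Wh
t = E/P = 369.6000/252 = 1.4667

1.4667 hours


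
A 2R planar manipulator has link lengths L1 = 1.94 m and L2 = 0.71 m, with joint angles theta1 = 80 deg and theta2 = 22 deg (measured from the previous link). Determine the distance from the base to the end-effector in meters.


x = L1*cos(th1) + L2*cos(th1+th2) = 0.189260
y = L1*sin(th1) + L2*sin(th1+th2) = 2.605012
d = sqrt(x^2 + y^2) = sqrt(0.035819 + 6.786088) = 2.6119

2.6119 m


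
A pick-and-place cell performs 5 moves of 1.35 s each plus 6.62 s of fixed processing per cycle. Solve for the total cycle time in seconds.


T = 5*1.35 + 6.62 = 13.3700

13.3700 s


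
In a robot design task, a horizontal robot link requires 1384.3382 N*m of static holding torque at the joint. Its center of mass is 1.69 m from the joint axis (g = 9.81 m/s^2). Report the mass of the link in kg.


m = tau / (g*L) = 1384.3382 / (9.81 * 1.69) = 83.5000

83.5000 kg


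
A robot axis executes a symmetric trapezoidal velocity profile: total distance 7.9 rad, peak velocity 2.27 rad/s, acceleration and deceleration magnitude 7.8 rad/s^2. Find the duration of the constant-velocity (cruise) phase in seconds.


t_acc = v/a = 0.291026 s, d_acc = v^2/(2a) = 0.330314 rad each
d_cruise = 7.9 - 2*0.330314 = 7.239372 rad
t_cruise = d_cruise/v = 7.239372/2.27 = 3.1892

3.1892 s


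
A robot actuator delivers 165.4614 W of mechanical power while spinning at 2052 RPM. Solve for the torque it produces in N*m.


omega = 2052 * 2*pi/60 = 214.884938 rad/s
tau = P / omega = 165.4614 / 214.884938 = 0.7700

0.7700 N*m


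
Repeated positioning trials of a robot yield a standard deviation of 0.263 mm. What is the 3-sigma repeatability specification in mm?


repeatability = 3*sigma = 3*0.263 = 0.7890

0.7890 mm


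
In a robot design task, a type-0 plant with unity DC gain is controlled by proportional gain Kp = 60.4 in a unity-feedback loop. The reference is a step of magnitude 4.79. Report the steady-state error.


e_ss = R/(1 + Kp) = 4.79/(1 + 60.4) = 4.79/61.4000 = 0.0780

0.0780


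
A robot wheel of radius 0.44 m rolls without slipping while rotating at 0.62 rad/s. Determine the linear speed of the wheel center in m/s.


v = omega * r = 0.62 * 0.44 = 0.2728

0.2728 m/s


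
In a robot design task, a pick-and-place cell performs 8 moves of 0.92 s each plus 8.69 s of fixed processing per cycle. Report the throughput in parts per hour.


T_cycle = 8*0.92 + 8.69 = 16.0500 s
rate = 3600/T = 224.2991

224.2991 parts/hour


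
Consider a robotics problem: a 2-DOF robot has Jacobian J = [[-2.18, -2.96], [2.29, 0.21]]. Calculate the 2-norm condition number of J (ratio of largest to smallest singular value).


JJ^T eigenvalues: trace(JJ^T) = 18.8022, det(JJ^T) = det(J)^2 = 39.94998436
s_max^2 = (18.8022 + sqrt(193.72278740))/2 = 16.36031668
s_min^2 = (18.8022 - sqrt(193.72278740))/2 = 2.44188332
kappa = s_max/s_min = sqrt(16.36031668/2.44188332) = 2.5884

2.5884


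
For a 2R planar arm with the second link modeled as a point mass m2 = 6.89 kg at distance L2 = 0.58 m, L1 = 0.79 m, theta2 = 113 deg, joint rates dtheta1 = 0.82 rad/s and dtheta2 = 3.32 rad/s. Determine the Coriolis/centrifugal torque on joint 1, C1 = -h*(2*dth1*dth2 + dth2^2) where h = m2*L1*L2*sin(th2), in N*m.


h = m2*L1*L2*sin(th2) = 6.89*0.79*0.58*sin(113 deg) = 2.906032
C1 = -h*(2*0.82*3.32 + 3.32^2) = -2.906032*16.4672 = -47.8542

-47.8542 N*m


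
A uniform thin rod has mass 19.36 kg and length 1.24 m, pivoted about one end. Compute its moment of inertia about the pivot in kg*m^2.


I = (1/3)*m*L^2 = (1/3)*19.36*1.24^2 = 9.9226

9.9226 kg*m^2


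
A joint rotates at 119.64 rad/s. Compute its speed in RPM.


RPM = 119.64 * 60/(2*pi) = 1142.4778

1142.4778 RPM


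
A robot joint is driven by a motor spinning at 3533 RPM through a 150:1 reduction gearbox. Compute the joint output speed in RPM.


omega_joint = omega_motor / N = 3533 / 150 = 23.5533

23.5533 RPM


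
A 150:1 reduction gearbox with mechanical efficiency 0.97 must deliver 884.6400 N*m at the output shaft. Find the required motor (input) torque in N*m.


tau_in = tau_out / (N * eta) = 884.6400 / (150 * 0.97) = 6.0800

6.0800 N*m


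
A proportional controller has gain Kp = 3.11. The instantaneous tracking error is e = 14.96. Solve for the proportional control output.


u_P = Kp * e = 3.11 * 14.96 = 46.5256

46.5256


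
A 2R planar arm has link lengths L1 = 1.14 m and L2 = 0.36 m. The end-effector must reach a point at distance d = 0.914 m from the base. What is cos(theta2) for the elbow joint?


cos(th2) = (d^2 - L1^2 - L2^2)/(2*L1*L2) = (0.914^2 - 1.14^2 - 0.36^2)/(2*1.14*0.36) = -0.7234

-0.7234


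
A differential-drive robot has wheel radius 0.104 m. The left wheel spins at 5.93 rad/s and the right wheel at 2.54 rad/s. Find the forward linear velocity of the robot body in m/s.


v = r*(wR + wL)/2 = 0.104*(2.54 + 5.93)/2 = 0.4404

0.4404 m/s


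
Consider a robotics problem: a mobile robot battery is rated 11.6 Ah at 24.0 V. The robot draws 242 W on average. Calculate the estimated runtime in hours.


E = 11.6*24.0 = 278.4000 Wh
t = E/P = 278.4000/242 = 1.1504

1.1504 hours


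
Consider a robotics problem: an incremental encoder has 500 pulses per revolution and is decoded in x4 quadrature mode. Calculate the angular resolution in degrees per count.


resolution = 360 / (PPR * 4) = 360 / 2000 = 0.1800

0.1800 degrees


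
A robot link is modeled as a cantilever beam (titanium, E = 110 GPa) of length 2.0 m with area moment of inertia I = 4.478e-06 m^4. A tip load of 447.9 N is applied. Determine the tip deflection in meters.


delta = F*L^3/(3*E*I) = 447.9*2.0^3/(3*1.100e+11*4.478e-06)
      = 3583.2/1477740 = 0.0024

0.0024 m


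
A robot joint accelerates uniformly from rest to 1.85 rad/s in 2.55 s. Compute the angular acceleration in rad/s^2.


alpha = delta_omega / t = 1.85 / 2.55 = 0.7255

0.7255 rad/s^2


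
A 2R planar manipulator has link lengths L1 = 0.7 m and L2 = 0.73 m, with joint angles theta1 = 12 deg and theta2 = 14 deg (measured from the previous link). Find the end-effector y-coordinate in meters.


y = L1*sin(th1) + L2*sin(th1+th2) = 0.7*sin(12 deg) + 0.73*sin(26 deg) = 0.4655

0.4655 m


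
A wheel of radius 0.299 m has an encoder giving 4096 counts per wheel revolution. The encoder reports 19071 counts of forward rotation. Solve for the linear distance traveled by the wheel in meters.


revs = 19071/4096 = 4.656006
d = revs * 2*pi*r = 4.656006 * 2*pi*0.299 = 8.7471

8.7471 m


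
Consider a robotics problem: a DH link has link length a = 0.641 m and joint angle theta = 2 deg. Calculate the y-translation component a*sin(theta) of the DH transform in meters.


a*sin(theta) = 0.641*sin(2 deg) = 0.0224

0.0224 m


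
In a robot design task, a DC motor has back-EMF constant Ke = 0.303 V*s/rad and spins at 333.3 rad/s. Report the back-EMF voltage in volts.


V_emf = Ke * omega = 0.303*333.3 = 100.9899

100.9899 V


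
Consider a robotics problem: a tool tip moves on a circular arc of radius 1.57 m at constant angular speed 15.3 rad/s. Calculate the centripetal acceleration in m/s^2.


a_c = omega^2 * r = 15.3^2 * 1.57 = 367.5213

367.5213 m/s^2


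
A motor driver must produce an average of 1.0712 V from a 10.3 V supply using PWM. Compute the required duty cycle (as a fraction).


D = V_avg/V_supply = 1.0712/10.3 = 0.1040

0.1040


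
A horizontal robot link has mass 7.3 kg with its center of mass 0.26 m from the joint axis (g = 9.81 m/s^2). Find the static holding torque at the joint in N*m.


tau = m*g*L = 7.3 * 9.81 * 0.26 = 18.6194

18.6194 N*m


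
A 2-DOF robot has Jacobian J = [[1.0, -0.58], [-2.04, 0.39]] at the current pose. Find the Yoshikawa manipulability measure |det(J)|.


det(J) = 1.0*0.39 - (-0.58)*(-2.04) = -0.7932
|det(J)| = 0.7932

0.7932


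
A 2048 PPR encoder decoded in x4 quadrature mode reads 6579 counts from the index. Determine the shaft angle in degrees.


angle = counts * 360 / (PPR*4) = 6579 * 360 / 8192 = 289.1162

289.1162 degrees


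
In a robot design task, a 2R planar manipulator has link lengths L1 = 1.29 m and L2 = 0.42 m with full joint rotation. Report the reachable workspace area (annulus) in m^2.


r_max = L1 + L2 = 1.7100, r_min = |L1 - L2| = 0.8700
A = pi*(r_max^2 - r_min^2) = pi*(2.9241 - 0.7569) = 6.8085

6.8085 m^2


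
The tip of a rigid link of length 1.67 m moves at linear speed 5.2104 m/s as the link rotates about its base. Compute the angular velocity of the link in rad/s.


omega = v / L = 5.2104 / 1.67 = 3.1200

3.1200 rad/s


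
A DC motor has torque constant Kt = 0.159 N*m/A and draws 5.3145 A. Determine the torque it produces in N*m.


tau = Kt * I = 0.159*5.3145 = 0.8450

0.8450 N*m


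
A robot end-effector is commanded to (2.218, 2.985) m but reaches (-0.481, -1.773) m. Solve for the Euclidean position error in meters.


dx = -0.481 - (2.218) = -2.6990, dy = -1.773 - (2.985) = -4.7580
err = sqrt(7.284601 + 22.638564) = 5.4702

5.4702 m


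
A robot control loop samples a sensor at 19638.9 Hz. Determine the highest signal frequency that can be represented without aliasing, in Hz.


f_max = f_s/2 = 19638.9/2 = 9819.4500

9819.4500 Hz


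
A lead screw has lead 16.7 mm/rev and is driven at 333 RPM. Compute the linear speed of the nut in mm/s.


v = lead * (RPM/60) = 16.7*333/60 = 92.6850

92.6850 mm/s


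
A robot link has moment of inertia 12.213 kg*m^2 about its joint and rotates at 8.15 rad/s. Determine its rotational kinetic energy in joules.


KE = (1/2)*I*omega^2 = 0.5*12.213*8.15^2 = 405.6090

405.6090 J


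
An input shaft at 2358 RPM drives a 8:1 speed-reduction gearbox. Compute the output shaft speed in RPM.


omega_out = omega_in / N = 2358 / 8 = 294.7500

294.7500 RPM


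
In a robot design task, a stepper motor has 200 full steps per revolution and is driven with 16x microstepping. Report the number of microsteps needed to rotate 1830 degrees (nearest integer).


step_size = 360/(200*16) = 360/3200 = 0.112500 deg
n = 1830/(360/3200) = 1830*3200/360 = 16266.6667 -> 16267

16267 steps


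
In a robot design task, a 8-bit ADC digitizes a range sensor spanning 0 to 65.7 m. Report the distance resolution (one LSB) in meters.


res = range / 2^n = 65.7/2^8 = 65.7/256 = 0.2566

0.2566 m


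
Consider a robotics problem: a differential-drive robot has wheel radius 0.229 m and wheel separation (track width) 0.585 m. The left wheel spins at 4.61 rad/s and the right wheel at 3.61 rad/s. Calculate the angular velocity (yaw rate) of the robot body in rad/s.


omega = r*(wR - wL)/L = 0.229*(3.61 - (4.61))/0.585 = -0.3915

-0.3915 rad/s


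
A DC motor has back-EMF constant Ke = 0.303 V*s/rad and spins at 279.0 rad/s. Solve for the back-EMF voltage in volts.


V_emf = Ke * omega = 0.303*279.0 = 84.5370

84.5370 V


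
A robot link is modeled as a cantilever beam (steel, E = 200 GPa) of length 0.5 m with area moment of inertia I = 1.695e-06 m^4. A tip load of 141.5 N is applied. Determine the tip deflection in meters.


delta = F*L^3/(3*E*I) = 141.5*0.5^3/(3*2.000e+11*1.695e-06)
      = 17.6875/1017000 = 1.7392e-05

1.7392e-05 m
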